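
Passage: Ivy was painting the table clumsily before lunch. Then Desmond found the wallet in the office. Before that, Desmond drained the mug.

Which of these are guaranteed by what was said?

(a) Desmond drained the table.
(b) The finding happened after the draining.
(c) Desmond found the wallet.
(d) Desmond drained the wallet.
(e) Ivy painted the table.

(b), (c)

(a) Not entailed — Desmond drained the mug, not the table; the table belongs to the painting event.
(b) Entailed — the narrative places the draining before the finding.
(c) Entailed — this follows by dropping conjuncts from the finding event's description.
(d) Not entailed — Desmond drained the mug, not the wallet; the wallet belongs to the finding event.
(e) Not entailed — 'was painting' is progressive on an accomplishment; it does not entail the completed 'painted'.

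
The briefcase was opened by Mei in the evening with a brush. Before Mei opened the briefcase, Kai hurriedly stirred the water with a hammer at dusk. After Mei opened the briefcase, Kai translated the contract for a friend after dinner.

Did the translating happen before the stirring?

no

The narrative orders the stirring before the translating.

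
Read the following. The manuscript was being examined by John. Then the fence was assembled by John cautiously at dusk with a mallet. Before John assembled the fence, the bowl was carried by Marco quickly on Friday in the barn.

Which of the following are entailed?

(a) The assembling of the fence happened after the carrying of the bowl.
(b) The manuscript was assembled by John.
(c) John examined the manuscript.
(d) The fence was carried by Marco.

(a) Entailed — the narrative places the carrying before the assembling.
(b) Not entailed — John assembled the fence, not the manuscript; the manuscript belongs to the examining event.
(c) Entailed — 'examine' is an activity; 'was examining' entails that some examining happened, so 'examined' holds.
(d) Not entailed — Marco carried the bowl, not the fence; the fence belongs to the assembling event.

(a), (c)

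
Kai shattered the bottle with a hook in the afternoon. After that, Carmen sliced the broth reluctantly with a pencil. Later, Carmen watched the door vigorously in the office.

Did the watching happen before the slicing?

The narrative orders the slicing before the watching.

no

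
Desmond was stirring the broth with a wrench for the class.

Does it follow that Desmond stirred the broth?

'stir' is atelic; if Desmond was stirring the broth, then Desmond stirred the broth (for some time).

yes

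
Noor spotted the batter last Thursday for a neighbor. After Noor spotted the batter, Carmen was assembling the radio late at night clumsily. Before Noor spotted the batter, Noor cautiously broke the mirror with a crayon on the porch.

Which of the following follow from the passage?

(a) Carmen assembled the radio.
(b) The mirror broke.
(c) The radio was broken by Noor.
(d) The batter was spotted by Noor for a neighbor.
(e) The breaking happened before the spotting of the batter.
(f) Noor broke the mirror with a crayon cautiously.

(b), (d), (e), (f)

(a) Not entailed — 'was assembling' is progressive on an accomplishment; it does not entail the completed 'assembled'.
(b) Entailed — 'Noor broke the mirror' is causative; it entails the inchoative 'the mirror broke'.
(c) Not entailed — Noor broke the mirror, not the radio; the radio belongs to the assembling event.
(d) Entailed — the original entails any weakening of itself; this just drops 'last Thursday'.
(e) Entailed — the narrative places the breaking before the spotting.
(f) Entailed — this follows by dropping conjuncts from the breaking event's description.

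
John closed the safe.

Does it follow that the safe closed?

'John closed the safe' is the causative; it entails the inchoative 'the safe closed'.

yes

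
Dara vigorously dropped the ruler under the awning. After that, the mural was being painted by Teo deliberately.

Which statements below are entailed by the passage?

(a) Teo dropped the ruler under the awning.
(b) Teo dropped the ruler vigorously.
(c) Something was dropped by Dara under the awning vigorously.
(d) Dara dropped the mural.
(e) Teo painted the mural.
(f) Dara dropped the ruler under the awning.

(a) Not entailed — the passage has Dara dropping the ruler, not Teo.
(b) Not entailed — the passage has Dara dropping the ruler, not Teo.
(c) Entailed — generalizing the patient leaves a sub-description the original still satisfies.
(d) Not entailed — Dara dropped the ruler, not the mural; the mural belongs to the painting event.
(e) Not entailed — 'was painting' is progressive on an accomplishment; it does not entail the completed 'painted'.
(f) Entailed — every conjunct here is already in the original dropping event.

(c), (f)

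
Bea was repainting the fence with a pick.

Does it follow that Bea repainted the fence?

'was repainting' is progressive; for an accomplishment like 'repaint the fence', it doesn't entail completion.

no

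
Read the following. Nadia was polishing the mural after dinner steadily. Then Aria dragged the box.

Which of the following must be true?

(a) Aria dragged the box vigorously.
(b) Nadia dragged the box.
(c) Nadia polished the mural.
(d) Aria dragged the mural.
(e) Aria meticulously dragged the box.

(a) Not entailed — 'vigorously' adds information not in the original event.
(b) Not entailed — the passage has Aria dragging the box, not Nadia.
(c) Entailed — 'polish' is an activity; 'was polishing' entails that some polishing happened, so 'polished' holds.
(d) Not entailed — Aria dragged the box, not the mural; the mural belongs to the polishing event.
(e) Not entailed — 'meticulously' adds information not in the original event.

(c)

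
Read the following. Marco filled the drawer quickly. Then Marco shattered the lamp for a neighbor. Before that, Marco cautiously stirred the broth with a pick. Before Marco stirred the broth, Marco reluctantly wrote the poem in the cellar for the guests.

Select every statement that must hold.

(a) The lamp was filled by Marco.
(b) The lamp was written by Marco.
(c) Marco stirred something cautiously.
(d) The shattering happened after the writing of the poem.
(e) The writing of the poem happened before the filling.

(a) Not entailed — Marco filled the drawer, not the lamp; the lamp belongs to the shattering event.
(b) Not entailed — Marco wrote the poem, not the lamp; the lamp belongs to the shattering event.
(c) Entailed — this follows by dropping conjuncts from the stirring event's description.
(d) Entailed — the narrative places the writing before the shattering.
(e) Not entailed — the narrative doesn't order the writing relative to the filling.

(c), (d)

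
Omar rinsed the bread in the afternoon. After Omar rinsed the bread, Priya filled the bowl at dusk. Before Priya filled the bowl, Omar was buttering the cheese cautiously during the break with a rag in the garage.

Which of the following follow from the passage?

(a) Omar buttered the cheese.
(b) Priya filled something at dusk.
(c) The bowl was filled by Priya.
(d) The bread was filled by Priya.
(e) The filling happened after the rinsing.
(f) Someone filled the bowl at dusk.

(b), (c), (e), (f)

(a) Not entailed — 'was buttering' is progressive on an accomplishment; it does not entail the completed 'buttered'.
(b) Entailed — the original entails any weakening of itself; this just generalizes the patient.
(c) Entailed — this follows by dropping conjuncts from the filling event's description.
(d) Not entailed — Priya filled the bowl, not the bread; the bread belongs to the rinsing event.
(e) Entailed — the narrative places the rinsing before the filling.
(f) Entailed — every conjunct here is already in the original filling event.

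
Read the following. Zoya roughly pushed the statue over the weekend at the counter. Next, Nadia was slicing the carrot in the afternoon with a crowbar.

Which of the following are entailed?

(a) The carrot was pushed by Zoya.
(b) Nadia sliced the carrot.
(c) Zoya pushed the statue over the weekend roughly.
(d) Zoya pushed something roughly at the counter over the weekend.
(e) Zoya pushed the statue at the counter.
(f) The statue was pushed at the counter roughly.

(a) Not entailed — Zoya pushed the statue, not the carrot; the carrot belongs to the slicing event.
(b) Not entailed — 'was slicing' is progressive on an accomplishment; it does not entail the completed 'sliced'.
(c) Entailed — this follows by dropping conjuncts from the pushing event's description.
(d) Entailed — every conjunct here is already in the original pushing event.
(e) Entailed — this follows by dropping conjuncts from the pushing event's description.
(f) Entailed — the original entails any weakening of itself; this just drops 'over the weekend' and generalizes the agent.

(c), (d), (e), (f)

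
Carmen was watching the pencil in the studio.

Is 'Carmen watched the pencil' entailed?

yes

'watch' is atelic; if Carmen was watching the pencil, then Carmen watched the pencil (for some time).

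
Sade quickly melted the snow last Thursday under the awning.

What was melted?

'the snow' marks the patient of the melting event.

the snow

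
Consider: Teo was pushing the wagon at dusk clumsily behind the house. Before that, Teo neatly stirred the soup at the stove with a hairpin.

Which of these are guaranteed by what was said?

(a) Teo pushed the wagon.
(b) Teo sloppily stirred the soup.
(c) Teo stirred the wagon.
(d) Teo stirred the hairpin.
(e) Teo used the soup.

(a)

(a) Entailed — 'push' is an activity; 'was pushing' entails that some pushing happened, so 'pushed' holds.
(b) Not entailed — 'sloppily' adds a manner not in (and inconsistent with) the original.
(c) Not entailed — Teo stirred the soup, not the wagon; the wagon belongs to the pushing event.
(d) Not entailed — the hairpin is the instrument, not what was stirred.
(e) Not entailed — the soup is the patient, not an instrument — Teo used a hairpin.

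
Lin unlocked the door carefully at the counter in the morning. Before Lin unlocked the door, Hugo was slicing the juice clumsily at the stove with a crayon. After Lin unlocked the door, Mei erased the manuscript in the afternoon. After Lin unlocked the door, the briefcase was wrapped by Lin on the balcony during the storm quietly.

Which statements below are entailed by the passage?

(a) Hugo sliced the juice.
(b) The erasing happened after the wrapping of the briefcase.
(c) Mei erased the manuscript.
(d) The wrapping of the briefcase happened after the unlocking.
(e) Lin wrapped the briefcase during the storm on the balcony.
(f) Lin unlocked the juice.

(a) Not entailed — 'was slicing' is progressive on an accomplishment; it does not entail the completed 'sliced'.
(b) Not entailed — the narrative doesn't order the wrapping relative to the erasing.
(c) Entailed — every conjunct here is already in the original erasing event.
(d) Entailed — the narrative places the unlocking before the wrapping.
(e) Entailed — this follows by dropping conjuncts from the wrapping event's description.
(f) Not entailed — Lin unlocked the door, not the juice; the juice belongs to the slicing event.

(c), (d), (e)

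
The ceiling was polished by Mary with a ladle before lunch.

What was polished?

'the ceiling' marks the patient of the polishing event.

the ceiling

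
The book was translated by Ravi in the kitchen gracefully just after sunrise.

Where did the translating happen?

in the kitchen

'in the kitchen' marks the location of the translating event.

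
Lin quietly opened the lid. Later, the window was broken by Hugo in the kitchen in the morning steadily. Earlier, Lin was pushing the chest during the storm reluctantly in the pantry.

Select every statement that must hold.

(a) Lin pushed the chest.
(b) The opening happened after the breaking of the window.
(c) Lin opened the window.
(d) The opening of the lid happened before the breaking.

(a) Entailed — 'push' is an activity; 'was pushing' entails that some pushing happened, so 'pushed' holds.
(b) Not entailed — the narrative places the opening before the breaking, not after.
(c) Not entailed — Lin opened the lid, not the window; the window belongs to the breaking event.
(d) Entailed — the narrative places the opening before the breaking.

(a), (d)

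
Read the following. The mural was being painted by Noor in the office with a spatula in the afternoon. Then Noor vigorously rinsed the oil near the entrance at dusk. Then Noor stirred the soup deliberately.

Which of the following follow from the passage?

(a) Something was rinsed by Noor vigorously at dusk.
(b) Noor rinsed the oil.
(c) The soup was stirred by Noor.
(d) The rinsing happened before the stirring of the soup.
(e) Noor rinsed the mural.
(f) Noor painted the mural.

(a) Entailed — every conjunct here is already in the original rinsing event.
(b) Entailed — this follows by dropping conjuncts from the rinsing event's description.
(c) Entailed — this follows by dropping conjuncts from the stirring event's description.
(d) Entailed — the narrative places the rinsing before the stirring.
(e) Not entailed — Noor rinsed the oil, not the mural; the mural belongs to the painting event.
(f) Not entailed — 'was painting' is progressive on an accomplishment; it does not entail the completed 'painted'.

(a), (b), (c), (d)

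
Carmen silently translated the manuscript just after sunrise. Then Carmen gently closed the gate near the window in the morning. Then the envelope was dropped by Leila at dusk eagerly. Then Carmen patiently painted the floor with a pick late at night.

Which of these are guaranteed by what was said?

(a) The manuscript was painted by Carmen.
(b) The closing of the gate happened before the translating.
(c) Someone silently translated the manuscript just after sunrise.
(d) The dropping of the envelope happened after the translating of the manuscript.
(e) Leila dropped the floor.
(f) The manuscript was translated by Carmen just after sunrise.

(c), (d), (f)

(a) Not entailed — Carmen painted the floor, not the manuscript; the manuscript belongs to the translating event.
(b) Not entailed — the narrative places the translating before the closing, not after.
(c) Entailed — generalizing the agent leaves a sub-description the original still satisfies.
(d) Entailed — the narrative places the translating before the dropping.
(e) Not entailed — Leila dropped the envelope, not the floor; the floor belongs to the painting event.
(f) Entailed — the original entails any weakening of itself; this just drops 'silently'.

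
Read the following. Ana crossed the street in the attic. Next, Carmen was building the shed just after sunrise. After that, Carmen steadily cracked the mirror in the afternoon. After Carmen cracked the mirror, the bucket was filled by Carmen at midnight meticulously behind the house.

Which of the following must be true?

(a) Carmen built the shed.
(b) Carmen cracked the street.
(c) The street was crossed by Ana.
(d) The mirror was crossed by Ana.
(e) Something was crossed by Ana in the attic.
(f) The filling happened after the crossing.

(a) Not entailed — 'was building' is progressive on an accomplishment; it does not entail the completed 'built'.
(b) Not entailed — Carmen cracked the mirror, not the street; the street belongs to the crossing event.
(c) Entailed — the original entails any weakening of itself; this just drops 'in the attic'.
(d) Not entailed — Ana crossed the street, not the mirror; the mirror belongs to the cracking event.
(e) Entailed — this follows by dropping conjuncts from the crossing event's description.
(f) Entailed — the narrative places the crossing before the filling.

(c), (e), (f)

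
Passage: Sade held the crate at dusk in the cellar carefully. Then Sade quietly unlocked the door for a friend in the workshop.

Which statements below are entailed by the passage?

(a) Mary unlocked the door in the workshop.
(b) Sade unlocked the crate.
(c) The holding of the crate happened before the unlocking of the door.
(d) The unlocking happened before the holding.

(c)

(a) Not entailed — the passage has Sade unlocking the door, not Mary.
(b) Not entailed — Sade unlocked the door, not the crate; the crate belongs to the holding event.
(c) Entailed — the narrative places the holding before the unlocking.
(d) Not entailed — the narrative places the holding before the unlocking, not after.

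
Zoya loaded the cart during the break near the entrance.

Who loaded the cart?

Zoya

'Zoya' marks the agent of the loading event.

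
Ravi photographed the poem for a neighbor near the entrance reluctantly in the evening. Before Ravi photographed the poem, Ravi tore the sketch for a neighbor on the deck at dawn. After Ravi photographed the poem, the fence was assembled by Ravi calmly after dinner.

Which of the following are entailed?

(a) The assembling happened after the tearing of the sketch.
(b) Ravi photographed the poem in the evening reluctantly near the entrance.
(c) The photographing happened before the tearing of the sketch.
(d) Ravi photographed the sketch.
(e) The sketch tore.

(a) Entailed — the narrative places the tearing before the assembling.
(b) Entailed — every conjunct here is already in the original photographing event.
(c) Not entailed — the narrative places the tearing before the photographing, not after.
(d) Not entailed — Ravi photographed the poem, not the sketch; the sketch belongs to the tearing event.
(e) Entailed — 'Ravi tore the sketch' is causative; it entails the inchoative 'the sketch tore'.

(a), (b), (e)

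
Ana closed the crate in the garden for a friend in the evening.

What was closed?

'the crate' marks the patient of the closing event.

the crate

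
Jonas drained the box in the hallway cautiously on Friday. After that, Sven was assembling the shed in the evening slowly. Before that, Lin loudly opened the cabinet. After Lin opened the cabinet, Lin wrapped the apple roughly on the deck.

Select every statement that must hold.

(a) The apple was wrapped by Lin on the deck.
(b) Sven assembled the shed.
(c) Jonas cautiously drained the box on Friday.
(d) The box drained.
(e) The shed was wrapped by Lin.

(a), (c), (d)

(a) Entailed — dropping 'roughly' leaves a sub-description the original still satisfies.
(b) Not entailed — 'was assembling' is progressive on an accomplishment; it does not entail the completed 'assembled'.
(c) Entailed — dropping 'in the hallway' leaves a sub-description the original still satisfies.
(d) Entailed — 'Jonas drained the box' is causative; it entails the inchoative 'the box drained'.
(e) Not entailed — Lin wrapped the apple, not the shed; the shed belongs to the assembling event.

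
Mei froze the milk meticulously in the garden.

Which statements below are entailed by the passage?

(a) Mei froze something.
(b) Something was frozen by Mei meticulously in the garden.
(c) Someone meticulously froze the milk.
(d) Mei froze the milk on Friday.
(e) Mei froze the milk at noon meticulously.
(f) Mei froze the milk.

(a) Entailed — this follows by dropping conjuncts from the freezing event's description.
(b) Entailed — this follows by dropping conjuncts from the freezing event's description.
(c) Entailed — every conjunct here is already in the original freezing event.
(d) Not entailed — 'on Friday' adds information not in the original event.
(e) Not entailed — 'at noon' adds information not in the original event.
(f) Entailed — this follows by dropping conjuncts from the freezing event's description.

(a), (b), (c), (f)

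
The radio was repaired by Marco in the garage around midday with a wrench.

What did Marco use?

'with a wrench' marks the instrument of the repairing event.

a wrench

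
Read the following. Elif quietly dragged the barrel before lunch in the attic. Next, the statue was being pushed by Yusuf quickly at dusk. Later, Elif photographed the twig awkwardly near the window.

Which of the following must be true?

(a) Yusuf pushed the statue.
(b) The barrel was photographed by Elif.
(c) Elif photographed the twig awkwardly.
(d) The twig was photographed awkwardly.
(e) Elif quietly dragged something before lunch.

(a), (c), (d), (e)

(a) Entailed — 'push' is an activity; 'was pushing' entails that some pushing happened, so 'pushed' holds.
(b) Not entailed — Elif photographed the twig, not the barrel; the barrel belongs to the dragging event.
(c) Entailed — dropping 'near the window' leaves a sub-description the original still satisfies.
(d) Entailed — dropping 'near the window' and generalizing the agent leaves a sub-description the original still satisfies.
(e) Entailed — dropping 'in the attic' and generalizing the patient leaves a sub-description the original still satisfies.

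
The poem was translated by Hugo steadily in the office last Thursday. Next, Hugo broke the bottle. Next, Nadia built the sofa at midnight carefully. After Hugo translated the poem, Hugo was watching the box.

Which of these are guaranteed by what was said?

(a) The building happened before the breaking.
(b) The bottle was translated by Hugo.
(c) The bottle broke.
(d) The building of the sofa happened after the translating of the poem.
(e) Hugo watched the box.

(c), (d), (e)

(a) Not entailed — the narrative places the breaking before the building, not after.
(b) Not entailed — Hugo translated the poem, not the bottle; the bottle belongs to the breaking event.
(c) Entailed — 'Hugo broke the bottle' is causative; it entails the inchoative 'the bottle broke'.
(d) Entailed — the narrative places the translating before the building.
(e) Entailed — 'watch' is an activity; 'was watching' entails that some watching happened, so 'watched' holds.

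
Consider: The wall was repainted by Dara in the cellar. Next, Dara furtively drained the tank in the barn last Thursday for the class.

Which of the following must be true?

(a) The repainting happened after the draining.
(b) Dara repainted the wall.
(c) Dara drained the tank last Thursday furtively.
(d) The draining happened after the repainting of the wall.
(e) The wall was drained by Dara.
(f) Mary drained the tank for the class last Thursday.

(b), (c), (d)

(a) Not entailed — the narrative places the repainting before the draining, not after.
(b) Entailed — the original entails any weakening of itself; this just drops 'in the cellar'.
(c) Entailed — dropping 'for the class', 'in the barn' leaves a sub-description the original still satisfies.
(d) Entailed — the narrative places the repainting before the draining.
(e) Not entailed — Dara drained the tank, not the wall; the wall belongs to the repainting event.
(f) Not entailed — the passage has Dara draining the tank, not Mary.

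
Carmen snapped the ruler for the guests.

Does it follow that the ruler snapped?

yes

'Carmen snapped the ruler' is the causative; it entails the inchoative 'the ruler snapped'.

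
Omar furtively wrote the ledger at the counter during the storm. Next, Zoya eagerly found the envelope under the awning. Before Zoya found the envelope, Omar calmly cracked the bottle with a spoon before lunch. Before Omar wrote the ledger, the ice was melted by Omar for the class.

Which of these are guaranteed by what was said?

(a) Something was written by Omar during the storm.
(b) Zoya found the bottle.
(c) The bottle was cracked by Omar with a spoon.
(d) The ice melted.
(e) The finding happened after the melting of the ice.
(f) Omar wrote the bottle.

(a) Entailed — this follows by dropping conjuncts from the writing event's description.
(b) Not entailed — Zoya found the envelope, not the bottle; the bottle belongs to the cracking event.
(c) Entailed — dropping 'calmly', 'before lunch' leaves a sub-description the original still satisfies.
(d) Entailed — 'Omar melted the ice' is causative; it entails the inchoative 'the ice melted'.
(e) Entailed — the narrative places the melting before the finding.
(f) Not entailed — Omar wrote the ledger, not the bottle; the bottle belongs to the cracking event.

(a), (c), (d), (e)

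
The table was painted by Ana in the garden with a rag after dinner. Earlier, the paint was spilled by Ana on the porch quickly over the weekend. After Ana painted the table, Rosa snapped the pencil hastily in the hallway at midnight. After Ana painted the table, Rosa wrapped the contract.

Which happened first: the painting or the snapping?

The connectives place the painting before the snapping.

the painting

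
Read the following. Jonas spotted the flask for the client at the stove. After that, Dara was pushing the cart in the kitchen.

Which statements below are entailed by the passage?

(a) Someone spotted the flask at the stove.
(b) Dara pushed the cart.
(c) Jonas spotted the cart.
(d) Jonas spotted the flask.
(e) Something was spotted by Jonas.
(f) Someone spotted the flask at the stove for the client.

(a) Entailed — the original entails any weakening of itself; this just drops 'for the client' and generalizes the agent.
(b) Entailed — 'push' is an activity; 'was pushing' entails that some pushing happened, so 'pushed' holds.
(c) Not entailed — Jonas spotted the flask, not the cart; the cart belongs to the pushing event.
(d) Entailed — every conjunct here is already in the original spotting event.
(e) Entailed — the original entails any weakening of itself; this just drops 'for the client', 'at the stove' and generalizes the patient.
(f) Entailed — the original entails any weakening of itself; this just generalizes the agent.

(a), (b), (d), (e), (f)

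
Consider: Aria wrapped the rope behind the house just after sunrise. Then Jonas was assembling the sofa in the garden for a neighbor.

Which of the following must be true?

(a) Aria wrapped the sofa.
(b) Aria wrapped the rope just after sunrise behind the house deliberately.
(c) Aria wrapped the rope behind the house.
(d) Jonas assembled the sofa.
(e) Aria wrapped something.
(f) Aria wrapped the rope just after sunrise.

(c), (e), (f)

(a) Not entailed — Aria wrapped the rope, not the sofa; the sofa belongs to the assembling event.
(b) Not entailed — 'deliberately' adds information not in the original event.
(c) Entailed — the original entails any weakening of itself; this just drops 'just after sunrise'.
(d) Not entailed — 'was assembling' is progressive on an accomplishment; it does not entail the completed 'assembled'.
(e) Entailed — this follows by dropping conjuncts from the wrapping event's description.
(f) Entailed — every conjunct here is already in the original wrapping event.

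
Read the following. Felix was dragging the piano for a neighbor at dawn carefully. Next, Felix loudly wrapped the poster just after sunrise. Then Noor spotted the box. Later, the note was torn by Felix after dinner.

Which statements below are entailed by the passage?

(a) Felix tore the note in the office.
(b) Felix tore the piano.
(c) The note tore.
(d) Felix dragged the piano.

(a) Not entailed — 'in the office' adds information not in the original event.
(b) Not entailed — Felix tore the note, not the piano; the piano belongs to the dragging event.
(c) Entailed — 'Felix tore the note' is causative; it entails the inchoative 'the note tore'.
(d) Entailed — 'drag' is an activity; 'was dragging' entails that some dragging happened, so 'dragged' holds.

(c), (d)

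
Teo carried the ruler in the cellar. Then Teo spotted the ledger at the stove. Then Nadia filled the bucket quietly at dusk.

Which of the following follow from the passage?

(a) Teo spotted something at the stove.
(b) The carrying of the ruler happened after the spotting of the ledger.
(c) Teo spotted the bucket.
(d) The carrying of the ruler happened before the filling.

(a) Entailed — generalizing the patient leaves a sub-description the original still satisfies.
(b) Not entailed — the narrative places the carrying before the spotting, not after.
(c) Not entailed — Teo spotted the ledger, not the bucket; the bucket belongs to the filling event.
(d) Entailed — the narrative places the carrying before the filling.

(a), (d)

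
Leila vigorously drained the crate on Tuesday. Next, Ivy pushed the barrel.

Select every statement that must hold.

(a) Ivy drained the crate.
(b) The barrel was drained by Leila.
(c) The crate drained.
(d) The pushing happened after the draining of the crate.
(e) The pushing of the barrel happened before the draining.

(c), (d)

(a) Not entailed — the passage has Leila draining the crate, not Ivy.
(b) Not entailed — Leila drained the crate, not the barrel; the barrel belongs to the pushing event.
(c) Entailed — 'Leila drained the crate' is causative; it entails the inchoative 'the crate drained'.
(d) Entailed — the narrative places the draining before the pushing.
(e) Not entailed — the narrative places the draining before the pushing, not after.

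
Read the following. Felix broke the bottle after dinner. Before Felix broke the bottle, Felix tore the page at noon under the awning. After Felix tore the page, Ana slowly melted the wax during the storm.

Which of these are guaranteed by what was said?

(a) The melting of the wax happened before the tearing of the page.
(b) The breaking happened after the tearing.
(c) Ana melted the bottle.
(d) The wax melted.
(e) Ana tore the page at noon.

(a) Not entailed — the narrative places the tearing before the melting, not after.
(b) Entailed — the narrative places the tearing before the breaking.
(c) Not entailed — Ana melted the wax, not the bottle; the bottle belongs to the breaking event.
(d) Entailed — 'Ana melted the wax' is causative; it entails the inchoative 'the wax melted'.
(e) Not entailed — the passage has Felix tearing the page, not Ana.

(b), (d)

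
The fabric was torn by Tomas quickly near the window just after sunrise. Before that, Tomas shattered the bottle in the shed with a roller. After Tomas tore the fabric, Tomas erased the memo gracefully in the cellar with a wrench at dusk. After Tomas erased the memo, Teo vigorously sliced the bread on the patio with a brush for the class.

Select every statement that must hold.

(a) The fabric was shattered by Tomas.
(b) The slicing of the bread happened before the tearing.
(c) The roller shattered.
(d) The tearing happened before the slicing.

(a) Not entailed — Tomas shattered the bottle, not the fabric; the fabric belongs to the tearing event.
(b) Not entailed — the narrative places the tearing before the slicing, not after.
(c) Not entailed — the bottle is what shattered, not the roller.
(d) Entailed — the narrative places the tearing before the slicing.

(d)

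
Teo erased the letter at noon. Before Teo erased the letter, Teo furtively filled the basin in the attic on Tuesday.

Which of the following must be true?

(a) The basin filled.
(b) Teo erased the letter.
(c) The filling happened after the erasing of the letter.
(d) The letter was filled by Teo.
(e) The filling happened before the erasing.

(a) Entailed — 'Teo filled the basin' is causative; it entails the inchoative 'the basin filled'.
(b) Entailed — dropping 'at noon' leaves a sub-description the original still satisfies.
(c) Not entailed — the narrative places the filling before the erasing, not after.
(d) Not entailed — Teo filled the basin, not the letter; the letter belongs to the erasing event.
(e) Entailed — the narrative places the filling before the erasing.

(a), (b), (e)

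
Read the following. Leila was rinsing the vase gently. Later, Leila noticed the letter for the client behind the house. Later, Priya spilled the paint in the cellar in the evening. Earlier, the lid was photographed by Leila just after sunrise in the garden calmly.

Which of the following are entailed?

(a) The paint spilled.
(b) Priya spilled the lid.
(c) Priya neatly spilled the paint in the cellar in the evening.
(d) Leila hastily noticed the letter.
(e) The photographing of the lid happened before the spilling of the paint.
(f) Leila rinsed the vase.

(a), (e), (f)

(a) Entailed — 'Priya spilled the paint' is causative; it entails the inchoative 'the paint spilled'.
(b) Not entailed — Priya spilled the paint, not the lid; the lid belongs to the photographing event.
(c) Not entailed — 'neatly' adds information not in the original event.
(d) Not entailed — 'hastily' adds information not in the original event.
(e) Entailed — the narrative places the photographing before the spilling.
(f) Entailed — 'rinse' is an activity; 'was rinsing' entails that some rinsing happened, so 'rinsed' holds.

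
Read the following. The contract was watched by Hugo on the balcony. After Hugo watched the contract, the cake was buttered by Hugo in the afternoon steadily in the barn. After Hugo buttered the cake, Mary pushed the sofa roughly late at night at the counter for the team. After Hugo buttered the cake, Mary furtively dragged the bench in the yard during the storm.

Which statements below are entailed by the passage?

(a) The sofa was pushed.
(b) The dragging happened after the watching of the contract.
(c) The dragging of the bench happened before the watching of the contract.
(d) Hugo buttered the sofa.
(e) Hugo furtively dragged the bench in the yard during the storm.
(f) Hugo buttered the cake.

(a), (b), (f)

(a) Entailed — dropping 'for the team', 'at the counter', 'roughly', 'late at night' and generalizing the agent leaves a sub-description the original still satisfies.
(b) Entailed — the narrative places the watching before the dragging.
(c) Not entailed — the narrative places the watching before the dragging, not after.
(d) Not entailed — Hugo buttered the cake, not the sofa; the sofa belongs to the pushing event.
(e) Not entailed — the passage has Mary dragging the bench, not Hugo.
(f) Entailed — this follows by dropping conjuncts from the buttering event's description.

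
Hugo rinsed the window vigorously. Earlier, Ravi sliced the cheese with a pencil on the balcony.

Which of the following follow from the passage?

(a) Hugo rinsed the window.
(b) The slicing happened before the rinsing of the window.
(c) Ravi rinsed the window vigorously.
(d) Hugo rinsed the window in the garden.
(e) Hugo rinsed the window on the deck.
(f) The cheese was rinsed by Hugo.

(a) Entailed — this follows by dropping conjuncts from the rinsing event's description.
(b) Entailed — the narrative places the slicing before the rinsing.
(c) Not entailed — the passage has Hugo rinsing the window, not Ravi.
(d) Not entailed — 'in the garden' adds information not in the original event.
(e) Not entailed — 'on the deck' adds information not in the original event.
(f) Not entailed — Hugo rinsed the window, not the cheese; the cheese belongs to the slicing event.

(a), (b)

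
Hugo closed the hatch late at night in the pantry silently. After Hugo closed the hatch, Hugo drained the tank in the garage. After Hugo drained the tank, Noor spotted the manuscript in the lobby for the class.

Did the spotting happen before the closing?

no

The narrative orders the closing before the spotting.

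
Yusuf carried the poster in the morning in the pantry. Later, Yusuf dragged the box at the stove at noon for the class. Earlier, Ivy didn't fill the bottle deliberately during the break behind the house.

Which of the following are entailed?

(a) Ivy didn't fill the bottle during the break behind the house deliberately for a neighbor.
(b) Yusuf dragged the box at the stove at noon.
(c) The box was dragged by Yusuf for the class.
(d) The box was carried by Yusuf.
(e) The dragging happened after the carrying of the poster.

(a), (b), (c), (e)

(a) Entailed — under negation, adding a further restriction is entailed: if no such filling event occurred, none occurred for a neighbor either.
(b) Entailed — this follows by dropping conjuncts from the dragging event's description.
(c) Entailed — dropping 'at the stove', 'at noon' leaves a sub-description the original still satisfies.
(d) Not entailed — Yusuf carried the poster, not the box; the box belongs to the dragging event.
(e) Entailed — the narrative places the carrying before the dragging.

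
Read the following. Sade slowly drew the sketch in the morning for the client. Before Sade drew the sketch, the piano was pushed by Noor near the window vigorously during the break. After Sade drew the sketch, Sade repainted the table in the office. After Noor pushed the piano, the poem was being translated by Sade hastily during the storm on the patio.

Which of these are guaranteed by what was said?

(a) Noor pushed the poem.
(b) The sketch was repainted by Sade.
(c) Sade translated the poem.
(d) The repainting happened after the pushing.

(d)

(a) Not entailed — Noor pushed the piano, not the poem; the poem belongs to the translating event.
(b) Not entailed — Sade repainted the table, not the sketch; the sketch belongs to the drawing event.
(c) Not entailed — 'was translating' is progressive on an accomplishment; it does not entail the completed 'translated'.
(d) Entailed — the narrative places the pushing before the repainting.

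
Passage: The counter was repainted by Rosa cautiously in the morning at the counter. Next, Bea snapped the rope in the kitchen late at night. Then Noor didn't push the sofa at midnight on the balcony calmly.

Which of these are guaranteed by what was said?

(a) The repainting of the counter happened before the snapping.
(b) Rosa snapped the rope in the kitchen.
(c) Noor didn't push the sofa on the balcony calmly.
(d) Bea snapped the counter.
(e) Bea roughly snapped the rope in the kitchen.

(a)

(a) Entailed — the narrative places the repainting before the snapping.
(b) Not entailed — the passage has Bea snapping the rope, not Rosa.
(c) Not entailed — dropping 'at midnight' under negation is not valid — the original leaves open that Noor pushed the sofa some other way.
(d) Not entailed — Bea snapped the rope, not the counter; the counter belongs to the repainting event.
(e) Not entailed — 'roughly' adds information not in the original event.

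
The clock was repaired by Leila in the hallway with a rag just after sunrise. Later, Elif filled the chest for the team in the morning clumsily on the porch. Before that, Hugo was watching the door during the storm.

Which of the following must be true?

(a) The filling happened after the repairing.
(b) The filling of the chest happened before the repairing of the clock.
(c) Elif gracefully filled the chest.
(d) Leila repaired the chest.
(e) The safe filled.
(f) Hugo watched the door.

(a), (f)

(a) Entailed — the narrative places the repairing before the filling.
(b) Not entailed — the narrative places the repairing before the filling, not after.
(c) Not entailed — 'gracefully' adds a manner not in (and inconsistent with) the original.
(d) Not entailed — Leila repaired the clock, not the chest; the chest belongs to the filling event.
(e) Not entailed — the chest is what filled, not the safe.
(f) Entailed — 'watch' is an activity; 'was watching' entails that some watching happened, so 'watched' holds.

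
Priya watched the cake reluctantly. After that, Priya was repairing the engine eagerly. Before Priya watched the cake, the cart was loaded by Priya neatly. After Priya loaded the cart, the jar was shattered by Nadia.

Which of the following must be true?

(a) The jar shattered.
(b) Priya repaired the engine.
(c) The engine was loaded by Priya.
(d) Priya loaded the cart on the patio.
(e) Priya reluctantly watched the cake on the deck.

(a) Entailed — 'Nadia shattered the jar' is causative; it entails the inchoative 'the jar shattered'.
(b) Not entailed — 'was repairing' is progressive on an accomplishment; it does not entail the completed 'repaired'.
(c) Not entailed — Priya loaded the cart, not the engine; the engine belongs to the repairing event.
(d) Not entailed — 'on the patio' adds information not in the original event.
(e) Not entailed — 'on the deck' adds information not in the original event.

(a)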